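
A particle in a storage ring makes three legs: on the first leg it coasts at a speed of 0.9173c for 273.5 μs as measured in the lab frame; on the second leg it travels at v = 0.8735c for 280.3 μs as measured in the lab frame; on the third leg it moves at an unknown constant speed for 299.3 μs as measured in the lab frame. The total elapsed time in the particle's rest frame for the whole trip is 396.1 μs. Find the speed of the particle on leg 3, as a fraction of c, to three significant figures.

Leg 1: γ = 1/√(1 − 0.9173²) = 1/√0.1586 = 2.511; τ_1 = 273.5/2.511 = 108.9 μs.
Leg 2: γ = 1/√(1 − 0.8735²) = 1/√0.2370 = 2.054; τ_2 = 280.3/2.054 = 136.5 μs.
Leg 3: speed unknown; τ_3 = 299.3/γ_3.
Total proper time: 108.9 + 136.5 + τ_3 = 396.1, so τ_3 = 396.1 − 245.4 = 150.7 μs.
γ_3 = 299.3/150.7 = 1.986; β = √(1 − 1/γ²) = √0.7464.

β = 0.864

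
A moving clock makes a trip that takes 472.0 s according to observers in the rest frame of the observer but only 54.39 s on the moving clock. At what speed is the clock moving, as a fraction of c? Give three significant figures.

β = 0.993

The proper time is measured on the moving clock (both events occur at the clock's location); Δt is measured in the rest frame of the observer. γ = Δt/τ = 472.0/54.39 = 8.678.
β = √(1 − 1/γ²) = √(1 − 0.01328) = √0.9867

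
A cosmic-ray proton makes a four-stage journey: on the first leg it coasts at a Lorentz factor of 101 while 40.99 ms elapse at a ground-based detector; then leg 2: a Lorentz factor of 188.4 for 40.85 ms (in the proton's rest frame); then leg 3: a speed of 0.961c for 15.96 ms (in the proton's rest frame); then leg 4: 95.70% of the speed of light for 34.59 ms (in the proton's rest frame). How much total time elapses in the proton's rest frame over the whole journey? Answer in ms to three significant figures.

Leg 1: γ = 101; τ_1 = 40.99/101.0 = 0.4058 ms.
Leg 2: 40.85 ms is already measured in the proton's rest frame.
Leg 3: 15.96 ms is already measured in the proton's rest frame.
Leg 4: 34.59 ms is already measured in the proton's rest frame.
Total: 0.4058 + 40.85 + 15.96 + 34.59 ms.

τ = 91.8 ms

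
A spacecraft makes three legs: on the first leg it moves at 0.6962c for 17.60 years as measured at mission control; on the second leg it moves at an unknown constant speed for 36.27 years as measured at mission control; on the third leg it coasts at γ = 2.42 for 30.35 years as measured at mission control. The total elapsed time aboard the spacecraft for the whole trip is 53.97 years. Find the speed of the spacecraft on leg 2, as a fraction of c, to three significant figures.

β = 0.608

Leg 1: γ = 1/√(1 − 0.6962²) = 1/√0.5153 = 1.393; τ_1 = 17.60/1.393 = 12.63 years.
Leg 2: speed unknown; τ_2 = 36.27/γ_2.
Leg 3: γ = 2.42; τ_3 = 30.35/2.420 = 12.54 years.
Total proper time: 12.63 + τ_2 + 12.54 = 53.97, so τ_2 = 53.97 − 25.18 = 28.79 years.
γ_2 = 36.27/28.79 = 1.260; β = √(1 − 1/γ²) = √0.3697.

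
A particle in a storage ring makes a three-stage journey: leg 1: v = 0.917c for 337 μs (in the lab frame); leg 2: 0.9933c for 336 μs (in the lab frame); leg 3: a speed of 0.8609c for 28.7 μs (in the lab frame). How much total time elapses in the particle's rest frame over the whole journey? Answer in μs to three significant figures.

τ = 188 μs

Leg 1: γ = 1/√(1 − 0.917²) = 1/√0.1591 = 2.507; τ_1 = 337/2.507 = 134.4 μs.
Leg 2: γ = 1/√(1 − 0.9933²) = 1/√0.01336 = 8.653; τ_2 = 336/8.653 = 38.83 μs.
Leg 3: γ = 1/√(1 − 0.8609²) = 1/√0.2589 = 1.966; τ_3 = 28.7/1.966 = 14.60 μs.
Total: 134.4 + 38.83 + 14.60 μs.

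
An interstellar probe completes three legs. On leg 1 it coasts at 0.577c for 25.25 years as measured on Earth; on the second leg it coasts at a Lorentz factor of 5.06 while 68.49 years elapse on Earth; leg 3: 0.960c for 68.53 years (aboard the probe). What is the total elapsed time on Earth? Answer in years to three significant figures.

Δt = 338 years

Leg 1: 25.25 years is already measured on Earth.
Leg 2: 68.49 years is already measured on Earth.
Leg 3: γ = 1/√(1 − 0.960²) = 1/√0.07840 = 3.571; Δt_3 = 3.571 × 68.53 = 244.8 years.
Total: 25.25 + 68.49 + 244.8 years.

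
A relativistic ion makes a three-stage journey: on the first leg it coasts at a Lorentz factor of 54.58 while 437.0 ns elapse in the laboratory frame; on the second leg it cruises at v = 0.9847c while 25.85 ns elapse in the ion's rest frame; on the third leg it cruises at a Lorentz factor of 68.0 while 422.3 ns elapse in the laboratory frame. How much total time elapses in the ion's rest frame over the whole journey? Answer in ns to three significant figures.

Leg 1: γ = 54.58; τ_1 = 437.0/54.58 = 8.007 ns.
Leg 2: 25.85 ns is already measured in the ion's rest frame.
Leg 3: γ = 68.0; τ_3 = 422.3/68.00 = 6.210 ns.
Total: 8.007 + 25.85 + 6.210 ns.

τ = 40.1 ns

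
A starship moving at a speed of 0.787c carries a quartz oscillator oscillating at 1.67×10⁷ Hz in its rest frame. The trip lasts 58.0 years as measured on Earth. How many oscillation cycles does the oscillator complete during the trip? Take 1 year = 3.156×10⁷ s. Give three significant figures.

N = 1.89×10¹⁶

γ = 1/√(1 − 0.787²) = 1/√0.3806 = 1.621
The oscillator's own cycle count is N = f × τ where τ is the proper time on the ship. τ = Δt/γ = 58.0/1.621 = 35.78 years = 1.129×10⁹ s.
N = 1.67×10⁷ × 1.129×10⁹ = 1.886×10¹⁶.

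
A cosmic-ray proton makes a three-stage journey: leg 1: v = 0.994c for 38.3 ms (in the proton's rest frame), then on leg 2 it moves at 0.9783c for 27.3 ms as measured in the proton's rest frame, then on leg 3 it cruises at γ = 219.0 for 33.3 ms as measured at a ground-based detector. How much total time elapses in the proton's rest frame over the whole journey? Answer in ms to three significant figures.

Leg 1: 38.3 ms is already measured in the proton's rest frame.
Leg 2: 27.3 ms is already measured in the proton's rest frame.
Leg 3: γ = 219.0; τ_3 = 33.3/219.0 = 0.1521 ms.
Total: 38.30 + 27.30 + 0.1521 ms.

τ = 65.8 ms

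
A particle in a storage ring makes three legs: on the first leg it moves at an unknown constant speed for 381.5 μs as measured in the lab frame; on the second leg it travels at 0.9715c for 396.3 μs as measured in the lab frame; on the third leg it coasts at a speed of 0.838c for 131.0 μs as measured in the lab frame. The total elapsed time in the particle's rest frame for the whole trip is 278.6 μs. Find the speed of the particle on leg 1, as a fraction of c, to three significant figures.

β = 0.955

Leg 1: speed unknown; τ_1 = 381.5/γ_1.
Leg 2: γ = 1/√(1 − 0.9715²) = 1/√0.05619 = 4.219; τ_2 = 396.3/4.219 = 93.94 μs.
Leg 3: γ = 1/√(1 − 0.838²) = 1/√0.2978 = 1.833; τ_3 = 131.0/1.833 = 71.48 μs.
Total proper time: τ_1 + 93.94 + 71.48 = 278.6, so τ_1 = 278.6 − 165.4 = 113.2 μs.
γ_1 = 381.5/113.2 = 3.371; β = √(1 − 1/γ²) = √0.9120.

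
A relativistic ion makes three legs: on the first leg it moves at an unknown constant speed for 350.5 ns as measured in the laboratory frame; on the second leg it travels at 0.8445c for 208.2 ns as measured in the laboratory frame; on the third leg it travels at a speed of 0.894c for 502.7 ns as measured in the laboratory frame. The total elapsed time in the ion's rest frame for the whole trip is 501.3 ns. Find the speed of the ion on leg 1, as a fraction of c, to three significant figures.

β = 0.883

Leg 1: speed unknown; τ_1 = 350.5/γ_1.
Leg 2: γ = 1/√(1 − 0.8445²) = 1/√0.2868 = 1.867; τ_2 = 208.2/1.867 = 111.5 ns.
Leg 3: γ = 1/√(1 − 0.894²) = 1/√0.2008 = 2.232; τ_3 = 502.7/2.232 = 225.2 ns.
Total proper time: τ_1 + 111.5 + 225.2 = 501.3, so τ_1 = 501.3 − 336.7 = 164.6 ns.
γ_1 = 350.5/164.6 = 2.130; β = √(1 − 1/γ²) = √0.7796.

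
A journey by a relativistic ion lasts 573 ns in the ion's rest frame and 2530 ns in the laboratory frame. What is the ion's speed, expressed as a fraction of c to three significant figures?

β = 0.974

The proper time is measured in the ion's rest frame (both events occur at the ion's location); Δt is measured in the laboratory frame. γ = Δt/τ = 2530/573 = 4.415.
β = √(1 − 1/γ²) = √(1 − 0.05129) = √0.9487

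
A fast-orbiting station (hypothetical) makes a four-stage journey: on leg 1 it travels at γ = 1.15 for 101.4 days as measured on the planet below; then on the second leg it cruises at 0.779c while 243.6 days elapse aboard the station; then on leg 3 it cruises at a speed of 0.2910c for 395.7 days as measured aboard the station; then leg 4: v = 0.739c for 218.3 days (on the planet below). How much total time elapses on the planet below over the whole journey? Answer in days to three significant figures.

Leg 1: 101.4 days is already measured on the planet below.
Leg 2: γ = 1/√(1 − 0.779²) = 1/√0.3932 = 1.595; Δt_2 = 1.595 × 243.6 = 388.5 days.
Leg 3: γ = 1/√(1 − 0.2910²) = 1/√0.9153 = 1.045; Δt_3 = 1.045 × 395.7 = 413.6 days.
Leg 4: 218.3 days is already measured on the planet below.
Total: 101.4 + 388.5 + 413.6 + 218.3 days.

Δt = 1120 days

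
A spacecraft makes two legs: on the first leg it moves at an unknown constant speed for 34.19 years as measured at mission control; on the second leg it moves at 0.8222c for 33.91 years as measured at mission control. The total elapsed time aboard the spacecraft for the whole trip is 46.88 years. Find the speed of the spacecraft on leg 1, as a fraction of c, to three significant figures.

Leg 1: speed unknown; τ_1 = 34.19/γ_1.
Leg 2: γ = 1/√(1 − 0.8222²) = 1/√0.3240 = 1.757; τ_2 = 33.91/1.757 = 19.30 years.
Total proper time: τ_1 + 19.30 = 46.88, so τ_1 = 46.88 − 19.30 = 27.58 years.
γ_1 = 34.19/27.58 = 1.240; β = √(1 − 1/γ²) = √0.3494.

β = 0.591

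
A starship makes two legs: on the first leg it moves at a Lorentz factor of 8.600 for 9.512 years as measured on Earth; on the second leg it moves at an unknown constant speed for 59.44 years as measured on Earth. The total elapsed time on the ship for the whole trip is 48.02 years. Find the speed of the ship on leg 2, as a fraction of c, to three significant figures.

Leg 1: γ = 8.600; τ_1 = 9.512/8.600 = 1.106 years.
Leg 2: speed unknown; τ_2 = 59.44/γ_2.
Total proper time: 1.106 + τ_2 = 48.02, so τ_2 = 48.02 − 1.106 = 46.91 years.
γ_2 = 59.44/46.91 = 1.267; β = √(1 − 1/γ²) = √0.3771.

β = 0.614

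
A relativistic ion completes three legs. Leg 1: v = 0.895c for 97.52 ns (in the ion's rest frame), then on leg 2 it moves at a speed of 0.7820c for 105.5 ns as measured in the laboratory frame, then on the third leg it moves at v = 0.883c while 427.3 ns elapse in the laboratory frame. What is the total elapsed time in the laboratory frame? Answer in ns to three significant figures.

Leg 1: γ = 1/√(1 − 0.895²) = 1/√0.1990 = 2.242; Δt_1 = 2.242 × 97.52 = 218.6 ns.
Leg 2: 105.5 ns is already measured in the laboratory frame.
Leg 3: 427.3 ns is already measured in the laboratory frame.
Total: 218.6 + 105.5 + 427.3 ns.

Δt = 751 ns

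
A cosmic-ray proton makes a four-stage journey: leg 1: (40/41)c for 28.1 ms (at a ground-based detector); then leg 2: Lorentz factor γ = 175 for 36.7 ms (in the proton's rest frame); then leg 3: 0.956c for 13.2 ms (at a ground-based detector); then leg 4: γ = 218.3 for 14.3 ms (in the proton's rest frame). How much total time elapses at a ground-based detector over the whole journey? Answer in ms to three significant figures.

Δt = 9590 ms

Leg 1: 28.1 ms is already measured at a ground-based detector.
Leg 2: γ = 175; Δt_2 = 175.0 × 36.7 = 6423 ms.
Leg 3: 13.2 ms is already measured at a ground-based detector.
Leg 4: γ = 218.3; Δt_4 = 218.3 × 14.3 = 3122 ms.
Total: 28.10 + 6423 + 13.20 + 3122 ms.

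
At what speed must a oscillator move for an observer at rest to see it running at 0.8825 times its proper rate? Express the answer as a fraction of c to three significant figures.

Rate ratio = 1/γ, so γ = 1/0.8825 = 1.133.
β = √(1 − 1/γ²) = √(1 − 0.8825²) = √0.2212

β = 0.470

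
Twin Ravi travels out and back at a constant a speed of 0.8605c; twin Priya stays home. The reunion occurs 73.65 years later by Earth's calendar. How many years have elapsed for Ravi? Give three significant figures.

γ = 1/√(1 − 0.8605²) = 1/√0.2595 = 1.963
Ravi's clock measures proper time along the trip: τ = Δt/γ = 73.65/1.963 years.

τ = 37.5 years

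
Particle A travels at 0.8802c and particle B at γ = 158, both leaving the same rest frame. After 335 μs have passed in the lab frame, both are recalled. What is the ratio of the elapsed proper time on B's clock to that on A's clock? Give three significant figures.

A: γ = 1/√(1 − 0.8802²) = 1/√0.2252 = 2.107. B: γ = 158.
τ_A/τ_B = γ_B/γ_A = 158.0/2.107 = 74.99, so τ_B/τ_A = 0.01334.

τ_B/τ_A = 0.0133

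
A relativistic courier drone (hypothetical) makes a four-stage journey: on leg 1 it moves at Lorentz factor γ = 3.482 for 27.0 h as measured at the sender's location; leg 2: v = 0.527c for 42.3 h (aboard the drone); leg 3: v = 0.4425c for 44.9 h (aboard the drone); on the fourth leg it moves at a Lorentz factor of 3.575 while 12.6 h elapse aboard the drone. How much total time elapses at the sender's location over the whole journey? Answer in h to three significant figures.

Δt = 172 h

Leg 1: 27.0 h is already measured at the sender's location.
Leg 2: γ = 1/√(1 − 0.527²) = 1/√0.7223 = 1.177; Δt_2 = 1.177 × 42.3 = 49.77 h.
Leg 3: γ = 1/√(1 − 0.4425²) = 1/√0.8042 = 1.115; Δt_3 = 1.115 × 44.9 = 50.07 h.
Leg 4: γ = 3.575; Δt_4 = 3.575 × 12.6 = 45.05 h.
Total: 27.00 + 49.77 + 50.07 + 45.05 h.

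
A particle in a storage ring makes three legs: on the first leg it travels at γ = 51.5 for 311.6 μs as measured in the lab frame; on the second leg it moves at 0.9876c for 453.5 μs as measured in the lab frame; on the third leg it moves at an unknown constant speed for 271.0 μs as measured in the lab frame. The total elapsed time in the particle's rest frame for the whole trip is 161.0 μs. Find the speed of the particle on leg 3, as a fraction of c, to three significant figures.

β = 0.951

Leg 1: γ = 51.5; τ_1 = 311.6/51.50 = 6.050 μs.
Leg 2: γ = 1/√(1 − 0.9876²) = 1/√0.02465 = 6.370; τ_2 = 453.5/6.370 = 71.20 μs.
Leg 3: speed unknown; τ_3 = 271.0/γ_3.
Total proper time: 6.050 + 71.20 + τ_3 = 161.0, so τ_3 = 161.0 − 77.25 = 83.75 μs.
γ_3 = 271.0/83.75 = 3.236; β = √(1 − 1/γ²) = √0.9045.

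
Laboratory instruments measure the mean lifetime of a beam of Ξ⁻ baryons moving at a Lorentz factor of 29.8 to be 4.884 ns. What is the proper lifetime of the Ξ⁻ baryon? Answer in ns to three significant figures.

τ₀ = 0.164 ns

γ = 29.8
The lab-frame lifetime is the dilated interval; the proper lifetime is τ₀ = Δt/γ = 4.884/29.80 ns.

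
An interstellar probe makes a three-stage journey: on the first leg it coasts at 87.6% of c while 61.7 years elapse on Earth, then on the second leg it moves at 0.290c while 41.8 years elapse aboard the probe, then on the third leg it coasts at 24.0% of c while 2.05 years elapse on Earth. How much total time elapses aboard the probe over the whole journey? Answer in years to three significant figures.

τ = 73.5 years

Leg 1: β = 0.876; γ = 1/√(1 − 0.876²) = 1/√0.2326 = 2.073; τ_1 = 61.7/2.073 = 29.76 years.
Leg 2: 41.8 years is already measured aboard the probe.
Leg 3: β = 0.240; γ = 1/√(1 − 0.240²) = 1/√0.9424 = 1.030; τ_3 = 2.05/1.030 = 1.990 years.
Total: 29.76 + 41.80 + 1.990 years.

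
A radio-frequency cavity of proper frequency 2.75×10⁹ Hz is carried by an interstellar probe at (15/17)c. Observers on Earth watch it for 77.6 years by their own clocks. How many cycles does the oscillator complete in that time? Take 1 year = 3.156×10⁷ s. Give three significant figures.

γ = 1/√(1 − (15/17)²) = 17/8 = 2.125
During 77.6 years of lab time, the oscillator's proper time advances by τ = Δt/γ = 77.6/2.125 = 36.52 years = 1.152×10⁹ s.
N = f × τ = 2.75×10⁹ × 1.152×10⁹ = 3.169×10¹⁸.

N = 3.17×10¹⁸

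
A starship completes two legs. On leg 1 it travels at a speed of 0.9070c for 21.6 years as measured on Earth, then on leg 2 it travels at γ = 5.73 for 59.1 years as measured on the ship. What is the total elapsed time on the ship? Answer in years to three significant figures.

Leg 1: γ = 1/√(1 − 0.9070²) = 1/√0.1774 = 2.375; τ_1 = 21.6/2.375 = 9.096 years.
Leg 2: 59.1 years is already measured on the ship.
Total: 9.096 + 59.10 years.

τ = 68.2 years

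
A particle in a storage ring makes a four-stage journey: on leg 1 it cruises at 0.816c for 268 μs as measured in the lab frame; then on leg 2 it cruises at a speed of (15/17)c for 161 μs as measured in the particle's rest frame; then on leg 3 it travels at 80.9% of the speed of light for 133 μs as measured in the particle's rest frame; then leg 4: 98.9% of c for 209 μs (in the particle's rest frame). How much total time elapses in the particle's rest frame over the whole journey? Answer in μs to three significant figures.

Leg 1: γ = 1/√(1 − 0.816²) = 1/√0.3341 = 1.730; τ_1 = 268/1.730 = 154.9 μs.
Leg 2: 161 μs is already measured in the particle's rest frame.
Leg 3: 133 μs is already measured in the particle's rest frame.
Leg 4: 209 μs is already measured in the particle's rest frame.
Total: 154.9 + 161.0 + 133.0 + 209.0 μs.

τ = 658 μs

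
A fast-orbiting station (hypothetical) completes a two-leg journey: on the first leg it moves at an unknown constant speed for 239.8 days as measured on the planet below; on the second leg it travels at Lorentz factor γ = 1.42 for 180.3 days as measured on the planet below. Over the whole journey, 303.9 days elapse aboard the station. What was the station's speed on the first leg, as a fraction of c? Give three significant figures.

Leg 1: speed unknown; τ_1 = 239.8/γ_1.
Leg 2: γ = 1.42; τ_2 = 180.3/1.420 = 127.0 days.
Total proper time: τ_1 + 127.0 = 303.9, so τ_1 = 303.9 − 127.0 = 176.9 days.
γ_1 = 239.8/176.9 = 1.355; β = √(1 − 1/γ²) = √0.4556.

β = 0.675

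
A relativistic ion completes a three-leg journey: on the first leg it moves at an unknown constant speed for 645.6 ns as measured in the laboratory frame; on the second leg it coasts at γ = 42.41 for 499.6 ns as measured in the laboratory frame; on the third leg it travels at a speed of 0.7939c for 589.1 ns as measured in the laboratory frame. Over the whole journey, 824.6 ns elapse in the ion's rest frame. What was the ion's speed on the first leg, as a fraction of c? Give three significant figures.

Leg 1: speed unknown; τ_1 = 645.6/γ_1.
Leg 2: γ = 42.41; τ_2 = 499.6/42.41 = 11.78 ns.
Leg 3: γ = 1/√(1 − 0.7939²) = 1/√0.3697 = 1.645; τ_3 = 589.1/1.645 = 358.2 ns.
Total proper time: τ_1 + 11.78 + 358.2 = 824.6, so τ_1 = 824.6 − 370.0 = 454.6 ns.
γ_1 = 645.6/454.6 = 1.420; β = √(1 − 1/γ²) = √0.5041.

β = 0.710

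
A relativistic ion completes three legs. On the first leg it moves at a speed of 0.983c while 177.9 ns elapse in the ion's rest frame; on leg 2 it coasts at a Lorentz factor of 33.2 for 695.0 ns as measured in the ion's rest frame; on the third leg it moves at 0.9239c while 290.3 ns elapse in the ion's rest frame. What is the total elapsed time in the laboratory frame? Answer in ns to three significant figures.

Δt = 2.48×10⁴ ns

Leg 1: γ = 1/√(1 − 0.983²) = 1/√0.03371 = 5.446; Δt_1 = 5.446 × 177.9 = 968.9 ns.
Leg 2: γ = 33.2; Δt_2 = 33.20 × 695.0 = 2.307×10⁴ ns.
Leg 3: γ = 1/√(1 − 0.9239²) = 1/√0.1464 = 2.613; Δt_3 = 2.613 × 290.3 = 758.7 ns.
Total: 968.9 + 2.307×10⁴ + 758.7 ns.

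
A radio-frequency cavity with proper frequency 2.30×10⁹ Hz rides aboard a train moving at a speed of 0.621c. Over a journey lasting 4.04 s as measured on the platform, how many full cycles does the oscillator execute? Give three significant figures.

γ = 1/√(1 − 0.621²) = 1/√0.6144 = 1.276
The oscillator's own cycle count is N = f × τ where τ is the proper time on the train. τ = Δt/γ = 4.04/1.276 = 3.167 s = 3.167×10⁰ s.
N = 2.30×10⁹ × 3.167×10⁰ = 7.283×10⁹.

N = 7.28×10⁹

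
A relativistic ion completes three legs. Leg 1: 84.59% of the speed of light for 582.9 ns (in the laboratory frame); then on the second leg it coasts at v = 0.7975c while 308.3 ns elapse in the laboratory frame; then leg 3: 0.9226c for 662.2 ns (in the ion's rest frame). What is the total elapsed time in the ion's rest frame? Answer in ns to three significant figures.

τ = 1160 ns

Leg 1: β = 0.8459; γ = 1/√(1 − 0.8459²) = 1/√0.2845 = 1.875; τ_1 = 582.9/1.875 = 310.9 ns.
Leg 2: γ = 1/√(1 − 0.7975²) = 1/√0.3640 = 1.657; τ_2 = 308.3/1.657 = 186.0 ns.
Leg 3: 662.2 ns is already measured in the ion's rest frame.
Total: 310.9 + 186.0 + 662.2 ns.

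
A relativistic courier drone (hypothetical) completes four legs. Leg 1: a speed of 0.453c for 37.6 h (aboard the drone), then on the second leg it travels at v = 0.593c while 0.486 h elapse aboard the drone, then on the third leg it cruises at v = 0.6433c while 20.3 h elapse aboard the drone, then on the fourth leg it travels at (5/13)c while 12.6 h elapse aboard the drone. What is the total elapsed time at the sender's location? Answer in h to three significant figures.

Δt = 82.9 h

Leg 1: γ = 1/√(1 − 0.453²) = 1/√0.7948 = 1.122; Δt_1 = 1.122 × 37.6 = 42.18 h.
Leg 2: γ = 1/√(1 − 0.593²) = 1/√0.6484 = 1.242; Δt_2 = 1.242 × 0.486 = 0.6036 h.
Leg 3: γ = 1/√(1 − 0.6433²) = 1/√0.5862 = 1.306; Δt_3 = 1.306 × 20.3 = 26.51 h.
Leg 4: γ = 1/√(1 − (5/13)²) = 13/12 ≈ 1.083; Δt_4 = 1.083 × 12.6 = 13.65 h.
Total: 42.18 + 0.6036 + 26.51 + 13.65 h.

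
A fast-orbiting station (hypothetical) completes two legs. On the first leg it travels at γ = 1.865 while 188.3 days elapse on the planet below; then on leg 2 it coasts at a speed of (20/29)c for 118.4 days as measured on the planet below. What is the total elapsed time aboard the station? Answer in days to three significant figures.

τ = 187 days

Leg 1: γ = 1.865; τ_1 = 188.3/1.865 = 101.0 days.
Leg 2: γ = 1/√(1 − (20/29)²) = 29/21 ≈ 1.381; τ_2 = 118.4/1.381 = 85.74 days.
Total: 101.0 + 85.74 days.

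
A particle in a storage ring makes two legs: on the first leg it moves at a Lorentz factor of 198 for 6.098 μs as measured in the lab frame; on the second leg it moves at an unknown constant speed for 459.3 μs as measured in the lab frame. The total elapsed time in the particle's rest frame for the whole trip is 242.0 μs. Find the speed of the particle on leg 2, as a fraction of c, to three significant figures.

Leg 1: γ = 198; τ_1 = 6.098/198.0 = 0.03080 μs.
Leg 2: speed unknown; τ_2 = 459.3/γ_2.
Total proper time: 0.03080 + τ_2 = 242.0, so τ_2 = 242.0 − 0.03080 = 242.0 μs.
γ_2 = 459.3/242.0 = 1.898; β = √(1 − 1/γ²) = √0.7225.

β = 0.850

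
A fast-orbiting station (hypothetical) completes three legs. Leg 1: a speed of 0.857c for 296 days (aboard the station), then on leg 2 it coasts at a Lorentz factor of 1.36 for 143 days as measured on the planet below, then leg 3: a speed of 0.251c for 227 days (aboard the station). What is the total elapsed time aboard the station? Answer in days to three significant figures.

τ = 628 days

Leg 1: 296 days is already measured aboard the station.
Leg 2: γ = 1.36; τ_2 = 143/1.360 = 105.1 days.
Leg 3: 227 days is already measured aboard the station.
Total: 296.0 + 105.1 + 227.0 days.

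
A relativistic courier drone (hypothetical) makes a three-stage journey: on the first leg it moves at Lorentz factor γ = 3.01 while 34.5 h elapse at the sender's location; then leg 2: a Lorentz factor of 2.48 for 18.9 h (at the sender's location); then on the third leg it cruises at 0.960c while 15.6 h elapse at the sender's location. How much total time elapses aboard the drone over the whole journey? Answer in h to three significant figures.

Leg 1: γ = 3.01; τ_1 = 34.5/3.010 = 11.46 h.
Leg 2: γ = 2.48; τ_2 = 18.9/2.480 = 7.621 h.
Leg 3: γ = 1/√(1 − 0.960²) = 25/7 ≈ 3.571; τ_3 = 15.6/3.571 = 4.368 h.
Total: 11.46 + 7.621 + 4.368 h.

τ = 23.5 h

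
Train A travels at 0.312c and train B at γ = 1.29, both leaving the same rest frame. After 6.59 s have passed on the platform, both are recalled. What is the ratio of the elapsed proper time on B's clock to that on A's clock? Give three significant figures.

τ_B/τ_A = 0.816

A: γ = 1/√(1 − 0.312²) = 1/√0.9027 = 1.053. B: γ = 1.29.
τ_A/τ_B = γ_B/γ_A = 1.290/1.053 = 1.226, so τ_B/τ_A = 0.8159.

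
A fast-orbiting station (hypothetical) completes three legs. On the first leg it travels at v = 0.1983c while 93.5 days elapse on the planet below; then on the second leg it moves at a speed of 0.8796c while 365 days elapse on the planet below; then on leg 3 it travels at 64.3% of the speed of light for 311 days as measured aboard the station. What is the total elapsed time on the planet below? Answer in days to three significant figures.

Leg 1: 93.5 days is already measured on the planet below.
Leg 2: 365 days is already measured on the planet below.
Leg 3: β = 0.643; γ = 1/√(1 − 0.643²) = 1/√0.5866 = 1.306; Δt_3 = 1.306 × 311 = 406.1 days.
Total: 93.50 + 365.0 + 406.1 days.

Δt = 865 days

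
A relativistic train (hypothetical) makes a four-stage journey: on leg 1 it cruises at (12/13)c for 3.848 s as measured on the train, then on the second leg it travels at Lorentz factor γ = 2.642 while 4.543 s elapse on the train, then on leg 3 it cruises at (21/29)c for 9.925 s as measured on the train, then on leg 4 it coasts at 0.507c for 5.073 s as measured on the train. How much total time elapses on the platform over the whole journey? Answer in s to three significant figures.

Leg 1: γ = 1/√(1 − (12/13)²) = 13/5 = 2.600; Δt_1 = 2.600 × 3.848 = 10.00 s.
Leg 2: γ = 2.642; Δt_2 = 2.642 × 4.543 = 12.00 s.
Leg 3: γ = 1/√(1 − (21/29)²) = 29/20 = 1.450; Δt_3 = 1.450 × 9.925 = 14.39 s.
Leg 4: γ = 1/√(1 − 0.507²) = 1/√0.7430 = 1.160; Δt_4 = 1.160 × 5.073 = 5.886 s.
Total: 10.00 + 12.00 + 14.39 + 5.886 s.

Δt = 42.3 s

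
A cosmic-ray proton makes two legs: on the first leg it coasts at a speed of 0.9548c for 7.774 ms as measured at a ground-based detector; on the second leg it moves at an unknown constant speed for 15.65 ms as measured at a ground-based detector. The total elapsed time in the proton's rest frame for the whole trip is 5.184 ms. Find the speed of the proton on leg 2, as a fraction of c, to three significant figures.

β = 0.983

Leg 1: γ = 1/√(1 − 0.9548²) = 1/√0.08836 = 3.364; τ_1 = 7.774/3.364 = 2.311 ms.
Leg 2: speed unknown; τ_2 = 15.65/γ_2.
Total proper time: 2.311 + τ_2 = 5.184, so τ_2 = 5.184 − 2.311 = 2.873 ms.
γ_2 = 15.65/2.873 = 5.447; β = √(1 − 1/γ²) = √0.9663.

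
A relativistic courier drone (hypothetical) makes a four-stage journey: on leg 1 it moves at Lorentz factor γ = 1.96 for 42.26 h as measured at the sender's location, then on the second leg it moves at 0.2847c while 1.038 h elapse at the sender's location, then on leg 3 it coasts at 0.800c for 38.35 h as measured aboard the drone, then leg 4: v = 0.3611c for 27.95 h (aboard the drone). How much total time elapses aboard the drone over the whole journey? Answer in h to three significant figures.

τ = 88.9 h

Leg 1: γ = 1.96; τ_1 = 42.26/1.960 = 21.56 h.
Leg 2: γ = 1/√(1 − 0.2847²) = 1/√0.9189 = 1.043; τ_2 = 1.038/1.043 = 0.9950 h.
Leg 3: 38.35 h is already measured aboard the drone.
Leg 4: 27.95 h is already measured aboard the drone.
Total: 21.56 + 0.9950 + 38.35 + 27.95 h.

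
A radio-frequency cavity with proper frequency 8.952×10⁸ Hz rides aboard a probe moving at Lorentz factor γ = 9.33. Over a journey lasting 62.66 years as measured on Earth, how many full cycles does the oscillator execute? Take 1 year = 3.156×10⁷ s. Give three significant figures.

N = 1.90×10¹⁷

γ = 9.33
The oscillator's own cycle count is N = f × τ where τ is the proper time aboard the probe. τ = Δt/γ = 62.66/9.330 = 6.716 years = 2.120×10⁸ s.
N = 8.952×10⁸ × 2.120×10⁸ = 1.897×10¹⁷.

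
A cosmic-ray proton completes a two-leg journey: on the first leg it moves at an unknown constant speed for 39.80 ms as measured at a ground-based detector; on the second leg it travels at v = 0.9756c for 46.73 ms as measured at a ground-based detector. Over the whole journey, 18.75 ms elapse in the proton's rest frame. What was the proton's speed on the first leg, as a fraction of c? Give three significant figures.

Leg 1: speed unknown; τ_1 = 39.80/γ_1.
Leg 2: γ = 1/√(1 − 0.9756²) = 1/√0.04820 = 4.555; τ_2 = 46.73/4.555 = 10.26 ms.
Total proper time: τ_1 + 10.26 = 18.75, so τ_1 = 18.75 − 10.26 = 8.490 ms.
γ_1 = 39.80/8.490 = 4.688; β = √(1 − 1/γ²) = √0.9545.

β = 0.977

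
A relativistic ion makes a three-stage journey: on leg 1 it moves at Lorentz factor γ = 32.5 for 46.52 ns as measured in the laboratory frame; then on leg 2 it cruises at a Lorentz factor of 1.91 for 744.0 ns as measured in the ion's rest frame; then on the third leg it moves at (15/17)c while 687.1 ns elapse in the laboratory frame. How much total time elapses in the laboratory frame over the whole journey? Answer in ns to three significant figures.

Δt = 2150 ns

Leg 1: 46.52 ns is already measured in the laboratory frame.
Leg 2: γ = 1.91; Δt_2 = 1.910 × 744.0 = 1421 ns.
Leg 3: 687.1 ns is already measured in the laboratory frame.
Total: 46.52 + 1421 + 687.1 ns.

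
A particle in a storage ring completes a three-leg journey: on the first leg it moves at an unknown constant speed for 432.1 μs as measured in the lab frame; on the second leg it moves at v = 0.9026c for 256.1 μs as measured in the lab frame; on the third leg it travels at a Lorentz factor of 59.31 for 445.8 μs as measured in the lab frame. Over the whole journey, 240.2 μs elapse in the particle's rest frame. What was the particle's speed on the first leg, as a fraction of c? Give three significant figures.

β = 0.959

Leg 1: speed unknown; τ_1 = 432.1/γ_1.
Leg 2: γ = 1/√(1 − 0.9026²) = 1/√0.1853 = 2.323; τ_2 = 256.1/2.323 = 110.2 μs.
Leg 3: γ = 59.31; τ_3 = 445.8/59.31 = 7.516 μs.
Total proper time: τ_1 + 110.2 + 7.516 = 240.2, so τ_1 = 240.2 − 117.8 = 122.4 μs.
γ_1 = 432.1/122.4 = 3.529; β = √(1 − 1/γ²) = √0.9197.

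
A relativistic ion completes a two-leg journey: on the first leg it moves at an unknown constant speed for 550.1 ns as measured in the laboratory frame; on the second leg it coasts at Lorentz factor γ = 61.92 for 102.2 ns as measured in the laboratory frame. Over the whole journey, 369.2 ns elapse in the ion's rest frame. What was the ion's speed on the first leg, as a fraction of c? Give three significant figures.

β = 0.744

Leg 1: speed unknown; τ_1 = 550.1/γ_1.
Leg 2: γ = 61.92; τ_2 = 102.2/61.92 = 1.651 ns.
Total proper time: τ_1 + 1.651 = 369.2, so τ_1 = 369.2 − 1.651 = 367.5 ns.
γ_1 = 550.1/367.5 = 1.497; β = √(1 − 1/γ²) = √0.5536.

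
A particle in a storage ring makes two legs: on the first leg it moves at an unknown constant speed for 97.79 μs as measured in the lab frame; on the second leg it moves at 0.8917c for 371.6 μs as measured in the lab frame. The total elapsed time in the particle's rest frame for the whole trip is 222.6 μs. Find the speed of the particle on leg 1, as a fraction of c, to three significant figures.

β = 0.831

Leg 1: speed unknown; τ_1 = 97.79/γ_1.
Leg 2: γ = 1/√(1 − 0.8917²) = 1/√0.2049 = 2.209; τ_2 = 371.6/2.209 = 168.2 μs.
Total proper time: τ_1 + 168.2 = 222.6, so τ_1 = 222.6 − 168.2 = 54.40 μs.
γ_1 = 97.79/54.40 = 1.797; β = √(1 − 1/γ²) = √0.6905.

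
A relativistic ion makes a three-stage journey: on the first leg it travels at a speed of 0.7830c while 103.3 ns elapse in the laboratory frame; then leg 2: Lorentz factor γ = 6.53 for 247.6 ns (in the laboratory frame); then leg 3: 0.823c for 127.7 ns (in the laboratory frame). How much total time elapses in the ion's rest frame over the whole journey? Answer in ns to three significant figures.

τ = 175 ns

Leg 1: γ = 1/√(1 − 0.7830²) = 1/√0.3869 = 1.608; τ_1 = 103.3/1.608 = 64.25 ns.
Leg 2: γ = 6.53; τ_2 = 247.6/6.530 = 37.92 ns.
Leg 3: γ = 1/√(1 − 0.823²) = 1/√0.3227 = 1.760; τ_3 = 127.7/1.760 = 72.54 ns.
Total: 64.25 + 37.92 + 72.54 ns.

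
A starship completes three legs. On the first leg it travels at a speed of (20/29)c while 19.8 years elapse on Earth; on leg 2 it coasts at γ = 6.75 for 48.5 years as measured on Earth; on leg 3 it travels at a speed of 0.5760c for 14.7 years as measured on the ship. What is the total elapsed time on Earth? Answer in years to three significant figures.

Leg 1: 19.8 years is already measured on Earth.
Leg 2: 48.5 years is already measured on Earth.
Leg 3: γ = 1/√(1 − 0.5760²) = 1/√0.6682 = 1.223; Δt_3 = 1.223 × 14.7 = 17.98 years.
Total: 19.80 + 48.50 + 17.98 years.

Δt = 86.3 years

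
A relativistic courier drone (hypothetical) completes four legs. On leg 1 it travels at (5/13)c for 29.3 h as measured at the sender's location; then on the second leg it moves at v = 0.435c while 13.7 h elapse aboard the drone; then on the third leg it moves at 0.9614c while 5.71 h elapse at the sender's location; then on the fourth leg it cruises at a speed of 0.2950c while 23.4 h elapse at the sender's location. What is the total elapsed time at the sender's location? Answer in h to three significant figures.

Leg 1: 29.3 h is already measured at the sender's location.
Leg 2: γ = 1/√(1 − 0.435²) = 1/√0.8108 = 1.111; Δt_2 = 1.111 × 13.7 = 15.21 h.
Leg 3: 5.71 h is already measured at the sender's location.
Leg 4: 23.4 h is already measured at the sender's location.
Total: 29.30 + 15.21 + 5.710 + 23.40 h.

Δt = 73.6 h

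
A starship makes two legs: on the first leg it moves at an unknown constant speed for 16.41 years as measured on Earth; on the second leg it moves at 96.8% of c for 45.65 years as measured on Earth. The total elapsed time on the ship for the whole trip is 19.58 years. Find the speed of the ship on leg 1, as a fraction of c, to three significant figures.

Leg 1: speed unknown; τ_1 = 16.41/γ_1.
Leg 2: β = 0.968; γ = 1/√(1 − 0.968²) = 1/√0.06298 = 3.985; τ_2 = 45.65/3.985 = 11.46 years.
Total proper time: τ_1 + 11.46 = 19.58, so τ_1 = 19.58 − 11.46 = 8.124 years.
γ_1 = 16.41/8.124 = 2.020; β = √(1 − 1/γ²) = √0.7549.

β = 0.869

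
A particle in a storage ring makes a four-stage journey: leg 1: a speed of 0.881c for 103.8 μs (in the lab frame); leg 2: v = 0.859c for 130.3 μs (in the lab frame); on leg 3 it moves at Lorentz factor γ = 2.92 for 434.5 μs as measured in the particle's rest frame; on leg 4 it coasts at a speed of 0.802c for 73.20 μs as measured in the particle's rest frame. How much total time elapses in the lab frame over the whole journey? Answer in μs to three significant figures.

Δt = 1630 μs

Leg 1: 103.8 μs is already measured in the lab frame.
Leg 2: 130.3 μs is already measured in the lab frame.
Leg 3: γ = 2.92; Δt_3 = 2.920 × 434.5 = 1269 μs.
Leg 4: γ = 1/√(1 − 0.802²) = 1/√0.3568 = 1.674; Δt_4 = 1.674 × 73.20 = 122.5 μs.
Total: 103.8 + 130.3 + 1269 + 122.5 μs.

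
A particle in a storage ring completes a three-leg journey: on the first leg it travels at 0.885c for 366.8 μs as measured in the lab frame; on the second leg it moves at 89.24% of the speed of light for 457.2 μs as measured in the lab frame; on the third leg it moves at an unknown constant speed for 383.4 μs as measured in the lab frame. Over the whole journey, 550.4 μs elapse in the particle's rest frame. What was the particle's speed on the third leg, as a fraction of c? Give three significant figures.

β = 0.892

Leg 1: γ = 1/√(1 − 0.885²) = 1/√0.2168 = 2.148; τ_1 = 366.8/2.148 = 170.8 μs.
Leg 2: β = 0.8924; γ = 1/√(1 − 0.8924²) = 1/√0.2036 = 2.216; τ_2 = 457.2/2.216 = 206.3 μs.
Leg 3: speed unknown; τ_3 = 383.4/γ_3.
Total proper time: 170.8 + 206.3 + τ_3 = 550.4, so τ_3 = 550.4 − 377.1 = 173.3 μs.
γ_3 = 383.4/173.3 = 2.212; β = √(1 − 1/γ²) = √0.7957.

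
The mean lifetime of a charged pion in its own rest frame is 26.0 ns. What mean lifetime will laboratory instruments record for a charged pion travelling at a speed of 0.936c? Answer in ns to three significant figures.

γ = 1/√(1 − 0.936²) = 1/√0.1239 = 2.841
The rest-frame lifetime is the proper time; the lab measures the dilated interval Δt = γτ₀ = 2.841 × 26.0 ns.

Δt = 73.9 ns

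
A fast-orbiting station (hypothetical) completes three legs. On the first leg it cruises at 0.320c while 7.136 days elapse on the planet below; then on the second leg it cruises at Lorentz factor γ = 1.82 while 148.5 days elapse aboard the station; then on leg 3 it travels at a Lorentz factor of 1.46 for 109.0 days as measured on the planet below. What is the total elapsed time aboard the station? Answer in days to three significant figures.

Leg 1: γ = 1/√(1 − 0.320²) = 1/√0.8976 = 1.056; τ_1 = 7.136/1.056 = 6.761 days.
Leg 2: 148.5 days is already measured aboard the station.
Leg 3: γ = 1.46; τ_3 = 109.0/1.460 = 74.66 days.
Total: 6.761 + 148.5 + 74.66 days.

τ = 230 days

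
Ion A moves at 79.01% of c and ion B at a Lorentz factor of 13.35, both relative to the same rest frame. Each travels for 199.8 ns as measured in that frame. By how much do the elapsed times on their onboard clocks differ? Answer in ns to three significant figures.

A: β = 0.7901; γ = 1/√(1 − 0.7901²) = 1/√0.3757 = 1.631; τ_A = 199.8/1.631 = 122.5 ns.
B: γ = 13.35; τ_B = 199.8/13.35 = 14.97 ns.

|τ_A − τ_B| = 108 ns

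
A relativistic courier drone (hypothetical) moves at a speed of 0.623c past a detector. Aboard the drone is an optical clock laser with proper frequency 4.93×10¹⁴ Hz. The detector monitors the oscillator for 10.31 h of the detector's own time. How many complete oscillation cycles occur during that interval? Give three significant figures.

γ = 1/√(1 − 0.623²) = 1/√0.6119 = 1.278
During 10.31 h of lab time, the oscillator's proper time advances by τ = Δt/γ = 10.31/1.278 = 8.065 h = 2.903×10⁴ s.
N = f × τ = 4.93×10¹⁴ × 2.903×10⁴ = 1.431×10¹⁹.

N = 1.43×10¹⁹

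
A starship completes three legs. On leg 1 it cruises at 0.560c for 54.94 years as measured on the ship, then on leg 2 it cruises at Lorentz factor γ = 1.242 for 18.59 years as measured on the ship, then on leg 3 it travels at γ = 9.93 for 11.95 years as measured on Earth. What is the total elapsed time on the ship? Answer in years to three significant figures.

τ = 74.7 years

Leg 1: 54.94 years is already measured on the ship.
Leg 2: 18.59 years is already measured on the ship.
Leg 3: γ = 9.93; τ_3 = 11.95/9.930 = 1.203 years.
Total: 54.94 + 18.59 + 1.203 years.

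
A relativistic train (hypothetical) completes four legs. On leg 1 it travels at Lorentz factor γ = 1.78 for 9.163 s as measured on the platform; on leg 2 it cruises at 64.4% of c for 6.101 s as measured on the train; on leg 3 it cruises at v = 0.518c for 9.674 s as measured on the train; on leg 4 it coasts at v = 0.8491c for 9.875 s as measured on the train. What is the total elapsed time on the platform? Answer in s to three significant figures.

Δt = 47.1 s

Leg 1: 9.163 s is already measured on the platform.
Leg 2: β = 0.644; γ = 1/√(1 − 0.644²) = 1/√0.5853 = 1.307; Δt_2 = 1.307 × 6.101 = 7.975 s.
Leg 3: γ = 1/√(1 − 0.518²) = 1/√0.7317 = 1.169; Δt_3 = 1.169 × 9.674 = 11.31 s.
Leg 4: γ = 1/√(1 − 0.8491²) = 1/√0.2790 = 1.893; Δt_4 = 1.893 × 9.875 = 18.69 s.
Total: 9.163 + 7.975 + 11.31 + 18.69 s.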